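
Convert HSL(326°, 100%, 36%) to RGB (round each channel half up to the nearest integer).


H=326°, S=1.00, L=0.36
C = (1-|2L-1|)×S = (1-|-0.28|)×1.00 = 0.72
H' = H/60 = 326/60 ≈ 5.4333; X = C×(1-|H' mod 2 - 1|) = 0.408
m = L - C/2 = 0.36 - 0.36 = 0
Sector ⌊H'⌋ = 5 → (R',G',B') = (0.72, 0.0, 0.408)
RGB = ((R'+m)×255, (G'+m)×255, (B'+m)×255) = (183.6, 0.0, 104.04)
Round half up → RGB(184, 0, 104)


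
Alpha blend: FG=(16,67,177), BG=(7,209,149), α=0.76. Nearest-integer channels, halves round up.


C = α×F + (1-α)×B, with 1-α = 0.24
R: 0.76×16 + 0.24×7 = 12.16 + 1.68 = 13.84 → 14
G: 0.76×67 + 0.24×209 = 50.92 + 50.16 = 101.08 → 101
B: 0.76×177 + 0.24×149 = 134.52 + 35.76 = 170.28 → 170
= RGB(14, 101, 170)


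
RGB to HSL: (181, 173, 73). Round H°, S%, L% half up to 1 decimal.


Normalize: R'=181/255≈0.7098, G'=173/255≈0.6784, B'=73/255≈0.2863
Max=181/255, Min=73/255, Δ=Max-Min=108/255
L = (Max+Min)/2 = (181+73)/510 = 254/510 = 0.49803… → L = 49.8%
L ≤ 0.5 → S = Δ/(Max+Min) = 108/(181+73) = 108/254 = 0.42519… → S = 42.5%
(the 1/255 factors cancel in S and H, so raw channel differences can be used)
Max is R' → H = 60 × (((G-B)/Δ) mod 6) = 60 × (((173-73)/108) mod 6)
  100/108 = 0.9259…
  H = 60 × 0.9259… = 55.555…° → H = 55.6°
= HSL(55.6°, 42.5%, 49.8%)


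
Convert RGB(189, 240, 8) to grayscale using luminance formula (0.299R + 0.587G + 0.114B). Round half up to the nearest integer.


Gray = 0.299×R + 0.587×G + 0.114×B
Gray = 0.299×189 + 0.587×240 + 0.114×8
Gray = 56.511 + 140.880 + 0.912
Gray = 198.303 → round half up → 198
Gray = 198


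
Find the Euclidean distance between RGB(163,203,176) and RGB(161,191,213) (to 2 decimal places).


d = √[(R₁-R₂)² + (G₁-G₂)² + (B₁-B₂)²]
d = √[(163-161)² + (203-191)² + (176-213)²]
d = √[4 + 144 + 1369]
d = √1517
d ≈ 38.95


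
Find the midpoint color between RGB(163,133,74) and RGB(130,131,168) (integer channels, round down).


Midpoint: each channel = ⌊(C₁+C₂)/2⌋
R: ⌊(163+130)/2⌋ = 146
G: ⌊(133+131)/2⌋ = 132
B: ⌊(74+168)/2⌋ = 121
= RGB(146, 132, 121)


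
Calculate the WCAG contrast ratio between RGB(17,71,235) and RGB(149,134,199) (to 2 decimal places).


Linearize each sRGB channel c=v/255: c/12.92 if c ≤ 0.04045 else ((c+0.055)/1.055)^2.4
L = 0.2126×R_lin + 0.7152×G_lin + 0.0722×B_lin
Color 1 (17,71,235):
  R=17: 17/255≈0.0667 > 0.04045 → ((0.0667+0.055)/1.055)^2.4 ≈ 0.00561
  G=71: 71/255≈0.2784 > 0.04045 → ((0.2784+0.055)/1.055)^2.4 ≈ 0.06301
  B=235: 235/255≈0.9216 > 0.04045 → ((0.9216+0.055)/1.055)^2.4 ≈ 0.83077
  L1 = 0.2126×0.00561 + 0.7152×0.06301 + 0.0722×0.83077 ≈ 0.10624
Color 2 (149,134,199):
  R=149: 149/255≈0.5843 > 0.04045 → ((0.5843+0.055)/1.055)^2.4 ≈ 0.30054
  G=134: 134/255≈0.5255 > 0.04045 → ((0.5255+0.055)/1.055)^2.4 ≈ 0.23840
  B=199: 199/255≈0.7804 > 0.04045 → ((0.7804+0.055)/1.055)^2.4 ≈ 0.57112
  L2 = 0.2126×0.30054 + 0.7152×0.23840 + 0.0722×0.57112 ≈ 0.27563
Lighter = 0.27563, Darker = 0.10624
Ratio = (L_lighter + 0.05) / (L_darker + 0.05)
Ratio = (0.27563 + 0.05) / (0.10624 + 0.05) = 0.32563 / 0.15624 ≈ 2.0842
Ratio ≈ 2.08:1


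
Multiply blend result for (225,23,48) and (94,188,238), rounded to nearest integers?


Multiply: C = A×B/255, rounded to nearest integer
R: 225×94/255 = 21150/255 ≈ 82.941 → 83
G: 23×188/255 = 4324/255 ≈ 16.957 → 17
B: 48×238/255 = 11424/255 ≈ 44.800 → 45
= RGB(83, 17, 45)


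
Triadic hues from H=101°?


Triadic: equally spaced at 120° intervals
H1 = 101°
H2 = (101 + 120) mod 360 = 221°
H3 = (101 + 240) mod 360 = 341°
Triadic = 101°, 221°, 341°


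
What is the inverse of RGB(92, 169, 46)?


Invert: (255-R, 255-G, 255-B)
R: 255-92 = 163
G: 255-169 = 86
B: 255-46 = 209
= RGB(163, 86, 209)


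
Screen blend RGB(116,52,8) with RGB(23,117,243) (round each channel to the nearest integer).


Screen: C = 255 - (255-A)×(255-B)/255, rounded to nearest integer
R: 255 - (255-116)×(255-23)/255 = 255 - 32248/255 ≈ 255 - 126.463 = 128.537 → 129
G: 255 - (255-52)×(255-117)/255 = 255 - 28014/255 ≈ 255 - 109.859 = 145.141 → 145
B: 255 - (255-8)×(255-243)/255 = 255 - 2964/255 ≈ 255 - 11.624 = 243.376 → 243
= RGB(129, 145, 243)


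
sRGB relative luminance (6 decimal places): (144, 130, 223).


Linearize each channel (sRGB transfer function): c = v/255; c_lin = c/12.92 if c ≤ 0.04045, else ((c+0.055)/1.055)^2.4
  R: 144/255 ≈ 0.564706 > 0.04045 → ((0.564706+0.055)/1.055)^2.4 ≈ 0.278894
  G: 130/255 ≈ 0.509804 > 0.04045 → ((0.509804+0.055)/1.055)^2.4 ≈ 0.223228
  B: 223/255 ≈ 0.874510 > 0.04045 → ((0.874510+0.055)/1.055)^2.4 ≈ 0.737910
R_lin = 0.278894, G_lin = 0.223228, B_lin = 0.737910
L = 0.2126×R + 0.7152×G + 0.0722×B
L = 0.2126×0.278894 + 0.7152×0.223228 + 0.0722×0.737910
L ≈ 0.272223


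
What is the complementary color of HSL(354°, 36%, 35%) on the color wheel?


Complement = opposite side of color wheel = hue + 180°
H' = (354 + 180) mod 360 = 174°
S and L unchanged.
= HSL(174°, 36%, 35%)


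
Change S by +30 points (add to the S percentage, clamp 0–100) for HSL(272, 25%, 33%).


Original S = 25%
Adjustment = +30 percentage points
New S = 25 + (30) = 55
Clamp to [0, 100] → 55
= HSL(272°, 55%, 33%)


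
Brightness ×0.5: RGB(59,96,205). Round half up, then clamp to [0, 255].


Multiply each channel by 0.5, round half up, clamp to [0, 255]
R: 59×0.5 = 29.5 → round → 30
G: 96×0.5 = 48
B: 205×0.5 = 102.5 → round → 103
= RGB(30, 48, 103)


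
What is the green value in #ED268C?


Color: #ED268C
R = ED = 237
G = 26 = 38
B = 8C = 140
Green = 38


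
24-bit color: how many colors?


Colors = 2^bits = 2^24
= 16,777,216 colors


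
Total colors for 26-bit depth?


Colors = 2^bits = 2^26
= 67,108,864 colors


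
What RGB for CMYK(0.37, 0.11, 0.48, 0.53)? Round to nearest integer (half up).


R = 255 × (1-C) × (1-K) = 255 × 0.63 × 0.47 = 75.5055 → 76
G = 255 × (1-M) × (1-K) = 255 × 0.89 × 0.47 = 106.6665 → 107
B = 255 × (1-Y) × (1-K) = 255 × 0.52 × 0.47 = 62.322 → 62
= RGB(76, 107, 62)


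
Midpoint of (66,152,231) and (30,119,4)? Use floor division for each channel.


Midpoint: each channel = ⌊(C₁+C₂)/2⌋
R: ⌊(66+30)/2⌋ = 48
G: ⌊(152+119)/2⌋ = 135
B: ⌊(231+4)/2⌋ = 117
= RGB(48, 135, 117)


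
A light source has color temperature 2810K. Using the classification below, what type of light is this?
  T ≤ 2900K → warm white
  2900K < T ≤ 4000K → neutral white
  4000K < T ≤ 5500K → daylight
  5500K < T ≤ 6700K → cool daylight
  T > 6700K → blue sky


Temperature: 2810K
2810K ≤ 2900K → warm white
Classification: warm white


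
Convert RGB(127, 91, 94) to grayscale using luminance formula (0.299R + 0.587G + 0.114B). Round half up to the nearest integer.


Gray = 0.299×R + 0.587×G + 0.114×B
Gray = 0.299×127 + 0.587×91 + 0.114×94
Gray = 37.973 + 53.417 + 10.716
Gray = 102.106 → round half up → 102
Gray = 102


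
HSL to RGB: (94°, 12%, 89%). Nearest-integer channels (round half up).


H=94°, S=0.12, L=0.89
C = (1-|2L-1|)×S = (1-|0.78|)×0.12 = 0.0264
H' = H/60 = 94/60 ≈ 1.5667; X = C×(1-|H' mod 2 - 1|) = 0.01144
m = L - C/2 = 0.89 - 0.0132 = 0.8768
Sector ⌊H'⌋ = 1 → (R',G',B') = (0.01144, 0.0264, 0.0)
RGB = ((R'+m)×255, (G'+m)×255, (B'+m)×255) = (226.5012, 230.316, 223.584)
Round half up → RGB(227, 230, 224)


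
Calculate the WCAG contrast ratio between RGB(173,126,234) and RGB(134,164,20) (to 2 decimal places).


Linearize each sRGB channel c=v/255: c/12.92 if c ≤ 0.04045 else ((c+0.055)/1.055)^2.4
L = 0.2126×R_lin + 0.7152×G_lin + 0.0722×B_lin
Color 1 (173,126,234):
  R=173: 173/255≈0.6784 > 0.04045 → ((0.6784+0.055)/1.055)^2.4 ≈ 0.41789
  G=126: 126/255≈0.4941 > 0.04045 → ((0.4941+0.055)/1.055)^2.4 ≈ 0.20864
  B=234: 234/255≈0.9176 > 0.04045 → ((0.9176+0.055)/1.055)^2.4 ≈ 0.82279
  L1 = 0.2126×0.41789 + 0.7152×0.20864 + 0.0722×0.82279 ≈ 0.29746
Color 2 (134,164,20):
  R=134: 134/255≈0.5255 > 0.04045 → ((0.5255+0.055)/1.055)^2.4 ≈ 0.23840
  G=164: 164/255≈0.6431 > 0.04045 → ((0.6431+0.055)/1.055)^2.4 ≈ 0.37124
  B=20: 20/255≈0.0784 > 0.04045 → ((0.0784+0.055)/1.055)^2.4 ≈ 0.00700
  L2 = 0.2126×0.23840 + 0.7152×0.37124 + 0.0722×0.00700 ≈ 0.31670
Lighter = 0.31670, Darker = 0.29746
Ratio = (L_lighter + 0.05) / (L_darker + 0.05)
Ratio = (0.31670 + 0.05) / (0.29746 + 0.05) = 0.36670 / 0.34746 ≈ 1.0554
Ratio ≈ 1.06:1


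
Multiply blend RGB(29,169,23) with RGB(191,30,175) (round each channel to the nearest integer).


Multiply: C = A×B/255, rounded to nearest integer
R: 29×191/255 = 5539/255 ≈ 21.722 → 22
G: 169×30/255 = 5070/255 ≈ 19.882 → 20
B: 23×175/255 = 4025/255 ≈ 15.784 → 16
= RGB(22, 20, 16)


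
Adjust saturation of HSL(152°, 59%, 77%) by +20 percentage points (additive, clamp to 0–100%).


Original S = 59%
Adjustment = +20 percentage points
New S = 59 + (20) = 79
Clamp to [0, 100] → 79
= HSL(152°, 79%, 77%)


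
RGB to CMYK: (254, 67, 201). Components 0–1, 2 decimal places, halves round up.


R'=254/255≈0.9961, G'=67/255≈0.2627, B'=201/255≈0.7882
K = 1 - max(R',G',B') = 1 - 254/255 = 1/255 = 0.00392… → 0.00
(1-R'-K)/(1-K) simplifies to (max-R)/max with max = 254:
C = (254-254)/254 = 0/254 = 0 → 0.00
M = (254-67)/254 = 187/254 = 0.73622… → 0.74
Y = (254-201)/254 = 53/254 = 0.20866… → 0.21
= CMYK(0.00, 0.74, 0.21, 0.00)


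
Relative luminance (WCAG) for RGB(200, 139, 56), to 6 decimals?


Linearize each channel (sRGB transfer function): c = v/255; c_lin = c/12.92 if c ≤ 0.04045, else ((c+0.055)/1.055)^2.4
  R: 200/255 ≈ 0.784314 > 0.04045 → ((0.784314+0.055)/1.055)^2.4 ≈ 0.577580
  G: 139/255 ≈ 0.545098 > 0.04045 → ((0.545098+0.055)/1.055)^2.4 ≈ 0.258183
  B: 56/255 ≈ 0.219608 > 0.04045 → ((0.219608+0.055)/1.055)^2.4 ≈ 0.039546
R_lin = 0.577580, G_lin = 0.258183, B_lin = 0.039546
L = 0.2126×R + 0.7152×G + 0.0722×B
L = 0.2126×0.577580 + 0.7152×0.258183 + 0.0722×0.039546
L ≈ 0.310301


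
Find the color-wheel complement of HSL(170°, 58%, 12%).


Complement = opposite side of color wheel = hue + 180°
H' = (170 + 180) mod 360 = 350°
S and L unchanged.
= HSL(350°, 58%, 12%)


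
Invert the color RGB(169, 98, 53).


Invert: (255-R, 255-G, 255-B)
R: 255-169 = 86
G: 255-98 = 157
B: 255-53 = 202
= RGB(86, 157, 202)


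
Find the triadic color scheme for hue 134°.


Triadic: equally spaced at 120° intervals
H1 = 134°
H2 = (134 + 120) mod 360 = 254°
H3 = (134 + 240) mod 360 = 14°
Triadic = 134°, 254°, 14°


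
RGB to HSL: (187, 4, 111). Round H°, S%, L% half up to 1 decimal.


Normalize: R'=187/255≈0.7333, G'=4/255≈0.0157, B'=111/255≈0.4353
Max=187/255, Min=4/255, Δ=Max-Min=183/255
L = (Max+Min)/2 = (187+4)/510 = 191/510 = 0.37450… → L = 37.5%
L ≤ 0.5 → S = Δ/(Max+Min) = 183/(187+4) = 183/191 = 0.95811… → S = 95.8%
(the 1/255 factors cancel in S and H, so raw channel differences can be used)
Max is R' → H = 60 × (((G-B)/Δ) mod 6) = 60 × (((4-111)/183) mod 6)
  (-107)/183 = -0.5846…; negative, so add 6 → 5.4153…
  H = 60 × 5.4153… = 324.918…° → H = 324.9°
= HSL(324.9°, 95.8%, 37.5%)


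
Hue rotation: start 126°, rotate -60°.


New hue = (H + rotation) mod 360
New hue = (126 -60) mod 360
= 66 mod 360
= 66°


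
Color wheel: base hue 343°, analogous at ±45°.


Base hue: 343°
Left analog: (343 - 45) mod 360 = 298°
Right analog: (343 + 45) mod 360 = 28°
Analogous hues = 298° and 28°


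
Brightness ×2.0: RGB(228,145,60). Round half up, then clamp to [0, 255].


Multiply each channel by 2.0, round half up, clamp to [0, 255]
R: 228×2.0 = 456 → clamp → 255
G: 145×2.0 = 290 → clamp → 255
B: 60×2.0 = 120
= RGB(255, 255, 120)


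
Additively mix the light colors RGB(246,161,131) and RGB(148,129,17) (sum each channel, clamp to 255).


Additive: each channel = min(255, C₁+C₂)
R: 246+148 = 394 → 255
G: 161+129 = 290 → 255
B: 131+17 = 148 → 148
= RGB(255, 255, 148)


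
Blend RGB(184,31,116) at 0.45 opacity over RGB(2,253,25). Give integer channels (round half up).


C = α×F + (1-α)×B, with 1-α = 0.55
R: 0.45×184 + 0.55×2 = 82.80 + 1.10 = 83.90 → 84
G: 0.45×31 + 0.55×253 = 13.95 + 139.15 = 153.10 → 153
B: 0.45×116 + 0.55×25 = 52.20 + 13.75 = 65.95 → 66
= RGB(84, 153, 66)


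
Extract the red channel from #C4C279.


Color: #C4C279
R = C4 = 196
G = C2 = 194
B = 79 = 121
Red = 196


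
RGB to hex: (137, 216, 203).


R = 137 → 89 (hex)
G = 216 → D8 (hex)
B = 203 → CB (hex)
Hex = #89D8CB


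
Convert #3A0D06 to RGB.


3A → 58 (R)
0D → 13 (G)
06 → 6 (B)
= RGB(58, 13, 6)


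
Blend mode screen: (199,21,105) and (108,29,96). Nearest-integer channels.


Screen: C = 255 - (255-A)×(255-B)/255, rounded to nearest integer
R: 255 - (255-199)×(255-108)/255 = 255 - 8232/255 ≈ 255 - 32.282 = 222.718 → 223
G: 255 - (255-21)×(255-29)/255 = 255 - 52884/255 ≈ 255 - 207.388 = 47.612 → 48
B: 255 - (255-105)×(255-96)/255 = 255 - 23850/255 ≈ 255 - 93.529 = 161.471 → 161
= RGB(223, 48, 161)


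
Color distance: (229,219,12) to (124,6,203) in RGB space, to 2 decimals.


d = √[(R₁-R₂)² + (G₁-G₂)² + (B₁-B₂)²]
d = √[(229-124)² + (219-6)² + (12-203)²]
d = √[11025 + 45369 + 36481]
d = √92875
d ≈ 304.75


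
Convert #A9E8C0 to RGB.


A9 → 169 (R)
E8 → 232 (G)
C0 → 192 (B)
= RGB(169, 232, 192)


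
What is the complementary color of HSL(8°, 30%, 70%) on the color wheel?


Complement = opposite side of color wheel = hue + 180°
H' = (8 + 180) mod 360 = 188°
S and L unchanged.
= HSL(188°, 30%, 70%)


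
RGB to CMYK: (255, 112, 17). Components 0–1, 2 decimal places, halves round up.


R'=255/255≈1.0000, G'=112/255≈0.4392, B'=17/255≈0.0667
K = 1 - max(R',G',B') = 1 - 255/255 = 0/255 = 0 → 0.00
(1-R'-K)/(1-K) simplifies to (max-R)/max with max = 255:
C = (255-255)/255 = 0/255 = 0 → 0.00
M = (255-112)/255 = 143/255 = 0.56078… → 0.56
Y = (255-17)/255 = 238/255 = 0.93333… → 0.93
= CMYK(0.00, 0.56, 0.93, 0.00)


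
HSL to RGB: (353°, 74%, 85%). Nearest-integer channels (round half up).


H=353°, S=0.74, L=0.85
C = (1-|2L-1|)×S = (1-|0.70|)×0.74 = 0.222
H' = H/60 = 353/60 ≈ 5.8833; X = C×(1-|H' mod 2 - 1|) = 0.0259
m = L - C/2 = 0.85 - 0.111 = 0.739
Sector ⌊H'⌋ = 5 → (R',G',B') = (0.222, 0.0, 0.0259)
RGB = ((R'+m)×255, (G'+m)×255, (B'+m)×255) = (245.055, 188.445, 195.0495)
Round half up → RGB(245, 188, 195)


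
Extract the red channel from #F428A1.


Color: #F428A1
R = F4 = 244
G = 28 = 40
B = A1 = 161
Red = 244


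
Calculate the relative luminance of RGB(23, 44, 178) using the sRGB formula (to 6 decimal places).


Linearize each channel (sRGB transfer function): c = v/255; c_lin = c/12.92 if c ≤ 0.04045, else ((c+0.055)/1.055)^2.4
  R: 23/255 ≈ 0.090196 > 0.04045 → ((0.090196+0.055)/1.055)^2.4 ≈ 0.008568
  G: 44/255 ≈ 0.172549 > 0.04045 → ((0.172549+0.055)/1.055)^2.4 ≈ 0.025187
  B: 178/255 ≈ 0.698039 > 0.04045 → ((0.698039+0.055)/1.055)^2.4 ≈ 0.445201
R_lin = 0.008568, G_lin = 0.025187, B_lin = 0.445201
L = 0.2126×R + 0.7152×G + 0.0722×B
L = 0.2126×0.008568 + 0.7152×0.025187 + 0.0722×0.445201
L ≈ 0.051979


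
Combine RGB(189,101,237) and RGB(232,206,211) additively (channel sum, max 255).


Additive: each channel = min(255, C₁+C₂)
R: 189+232 = 421 → 255
G: 101+206 = 307 → 255
B: 237+211 = 448 → 255
= RGB(255, 255, 255)


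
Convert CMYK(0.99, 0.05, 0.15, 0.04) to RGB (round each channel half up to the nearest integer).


R = 255 × (1-C) × (1-K) = 255 × 0.01 × 0.96 = 2.448 → 2
G = 255 × (1-M) × (1-K) = 255 × 0.95 × 0.96 = 232.56 → 233
B = 255 × (1-Y) × (1-K) = 255 × 0.85 × 0.96 = 208.08 → 208
= RGB(2, 233, 208)


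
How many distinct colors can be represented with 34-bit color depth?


Colors = 2^bits = 2^34
= 17,179,869,184 colors


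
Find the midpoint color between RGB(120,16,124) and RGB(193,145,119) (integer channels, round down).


Midpoint: each channel = ⌊(C₁+C₂)/2⌋
R: ⌊(120+193)/2⌋ = 156
G: ⌊(16+145)/2⌋ = 80
B: ⌊(124+119)/2⌋ = 121
= RGB(156, 80, 121)


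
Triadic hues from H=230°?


Triadic: equally spaced at 120° intervals
H1 = 230°
H2 = (230 + 120) mod 360 = 350°
H3 = (230 + 240) mod 360 = 110°
Triadic = 230°, 350°, 110°


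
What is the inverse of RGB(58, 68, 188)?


Invert: (255-R, 255-G, 255-B)
R: 255-58 = 197
G: 255-68 = 187
B: 255-188 = 67
= RGB(197, 187, 67)


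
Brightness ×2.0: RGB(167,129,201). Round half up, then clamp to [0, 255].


Multiply each channel by 2.0, round half up, clamp to [0, 255]
R: 167×2.0 = 334 → clamp → 255
G: 129×2.0 = 258 → clamp → 255
B: 201×2.0 = 402 → clamp → 255
= RGB(255, 255, 255)


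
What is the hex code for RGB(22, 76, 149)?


R = 22 → 16 (hex)
G = 76 → 4C (hex)
B = 149 → 95 (hex)
Hex = #164C95


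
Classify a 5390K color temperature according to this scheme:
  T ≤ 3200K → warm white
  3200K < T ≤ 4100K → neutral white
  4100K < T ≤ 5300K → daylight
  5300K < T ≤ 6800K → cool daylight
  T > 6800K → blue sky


Temperature: 5390K
5300K < 5390K ≤ 6800K → cool daylight
Classification: cool daylight


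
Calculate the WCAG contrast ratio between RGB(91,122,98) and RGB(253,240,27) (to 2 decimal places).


Linearize each sRGB channel c=v/255: c/12.92 if c ≤ 0.04045 else ((c+0.055)/1.055)^2.4
L = 0.2126×R_lin + 0.7152×G_lin + 0.0722×B_lin
Color 1 (91,122,98):
  R=91: 91/255≈0.3569 > 0.04045 → ((0.3569+0.055)/1.055)^2.4 ≈ 0.10462
  G=122: 122/255≈0.4784 > 0.04045 → ((0.4784+0.055)/1.055)^2.4 ≈ 0.19462
  B=98: 98/255≈0.3843 > 0.04045 → ((0.3843+0.055)/1.055)^2.4 ≈ 0.12214
  L1 = 0.2126×0.10462 + 0.7152×0.19462 + 0.0722×0.12214 ≈ 0.17025
Color 2 (253,240,27):
  R=253: 253/255≈0.9922 > 0.04045 → ((0.9922+0.055)/1.055)^2.4 ≈ 0.98225
  G=240: 240/255≈0.9412 > 0.04045 → ((0.9412+0.055)/1.055)^2.4 ≈ 0.87137
  B=27: 27/255≈0.1059 > 0.04045 → ((0.1059+0.055)/1.055)^2.4 ≈ 0.01096
  L2 = 0.2126×0.98225 + 0.7152×0.87137 + 0.0722×0.01096 ≈ 0.83282
Lighter = 0.83282, Darker = 0.17025
Ratio = (L_lighter + 0.05) / (L_darker + 0.05)
Ratio = (0.83282 + 0.05) / (0.17025 + 0.05) = 0.88282 / 0.22025 ≈ 4.0083
Ratio ≈ 4.01:1


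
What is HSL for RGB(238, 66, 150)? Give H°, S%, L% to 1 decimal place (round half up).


Normalize: R'=238/255≈0.9333, G'=66/255≈0.2588, B'=150/255≈0.5882
Max=238/255, Min=66/255, Δ=Max-Min=172/255
L = (Max+Min)/2 = (238+66)/510 = 304/510 = 0.59607… → L = 59.6%
L > 0.5 → S = Δ/(2-Max-Min) = 172/(510-238-66) = 172/206 = 0.83495… → S = 83.5%
(the 1/255 factors cancel in S and H, so raw channel differences can be used)
Max is R' → H = 60 × (((G-B)/Δ) mod 6) = 60 × (((66-150)/172) mod 6)
  (-84)/172 = -0.4883…; negative, so add 6 → 5.5116…
  H = 60 × 5.5116… = 330.697…° → H = 330.7°
= HSL(330.7°, 83.5%, 59.6%)


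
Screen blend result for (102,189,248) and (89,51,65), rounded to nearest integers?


Screen: C = 255 - (255-A)×(255-B)/255, rounded to nearest integer
R: 255 - (255-102)×(255-89)/255 = 255 - 25398/255 ≈ 255 - 99.600 = 155.400 → 155
G: 255 - (255-189)×(255-51)/255 = 255 - 13464/255 ≈ 255 - 52.800 = 202.200 → 202
B: 255 - (255-248)×(255-65)/255 = 255 - 1330/255 ≈ 255 - 5.216 = 249.784 → 250
= RGB(155, 202, 250)


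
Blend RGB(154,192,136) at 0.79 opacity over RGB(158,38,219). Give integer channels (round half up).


C = α×F + (1-α)×B, with 1-α = 0.21
R: 0.79×154 + 0.21×158 = 121.66 + 33.18 = 154.84 → 155
G: 0.79×192 + 0.21×38 = 151.68 + 7.98 = 159.66 → 160
B: 0.79×136 + 0.21×219 = 107.44 + 45.99 = 153.43 → 153
= RGB(155, 160, 153)


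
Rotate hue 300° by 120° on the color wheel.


New hue = (H + rotation) mod 360
New hue = (300 + 120) mod 360
= 420 mod 360
= 60°


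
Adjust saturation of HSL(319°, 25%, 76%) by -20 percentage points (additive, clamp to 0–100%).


Original S = 25%
Adjustment = -20 percentage points
New S = 25 + (-20) = 5
Clamp to [0, 100] → 5
= HSL(319°, 5%, 76%)


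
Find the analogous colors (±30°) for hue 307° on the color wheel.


Base hue: 307°
Left analog: (307 - 30) mod 360 = 277°
Right analog: (307 + 30) mod 360 = 337°
Analogous hues = 277° and 337°


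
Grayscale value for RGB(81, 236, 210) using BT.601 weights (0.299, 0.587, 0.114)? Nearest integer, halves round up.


Gray = 0.299×R + 0.587×G + 0.114×B
Gray = 0.299×81 + 0.587×236 + 0.114×210
Gray = 24.219 + 138.532 + 23.940
Gray = 186.691 → round half up → 187
Gray = 187


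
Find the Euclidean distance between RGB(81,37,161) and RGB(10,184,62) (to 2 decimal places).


d = √[(R₁-R₂)² + (G₁-G₂)² + (B₁-B₂)²]
d = √[(81-10)² + (37-184)² + (161-62)²]
d = √[5041 + 21609 + 9801]
d = √36451
d ≈ 190.92


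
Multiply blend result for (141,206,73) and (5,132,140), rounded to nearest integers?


Multiply: C = A×B/255, rounded to nearest integer
R: 141×5/255 = 705/255 ≈ 2.765 → 3
G: 206×132/255 = 27192/255 ≈ 106.635 → 107
B: 73×140/255 = 10220/255 ≈ 40.078 → 40
= RGB(3, 107, 40)


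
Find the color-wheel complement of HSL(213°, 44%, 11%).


Complement = opposite side of color wheel = hue + 180°
H' = (213 + 180) mod 360 = 33°
S and L unchanged.
= HSL(33°, 44%, 11%)


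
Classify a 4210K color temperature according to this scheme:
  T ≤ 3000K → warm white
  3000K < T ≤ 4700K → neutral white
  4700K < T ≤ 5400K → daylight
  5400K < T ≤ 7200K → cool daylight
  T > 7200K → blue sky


Temperature: 4210K
3000K < 4210K ≤ 4700K → neutral white
Classification: neutral white


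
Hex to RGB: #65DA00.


65 → 101 (R)
DA → 218 (G)
00 → 0 (B)
= RGB(101, 218, 0)


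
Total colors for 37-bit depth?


Colors = 2^bits = 2^37
= 137,438,953,472 colors


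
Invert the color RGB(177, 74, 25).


Invert: (255-R, 255-G, 255-B)
R: 255-177 = 78
G: 255-74 = 181
B: 255-25 = 230
= RGB(78, 181, 230)


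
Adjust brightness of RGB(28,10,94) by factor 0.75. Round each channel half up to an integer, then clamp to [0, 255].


Multiply each channel by 0.75, round half up, clamp to [0, 255]
R: 28×0.75 = 21
G: 10×0.75 = 7.5 → round → 8
B: 94×0.75 = 70.5 → round → 71
= RGB(21, 8, 71)


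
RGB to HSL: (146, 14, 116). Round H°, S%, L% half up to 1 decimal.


Normalize: R'=146/255≈0.5725, G'=14/255≈0.0549, B'=116/255≈0.4549
Max=146/255, Min=14/255, Δ=Max-Min=132/255
L = (Max+Min)/2 = (146+14)/510 = 160/510 = 0.31372… → L = 31.4%
L ≤ 0.5 → S = Δ/(Max+Min) = 132/(146+14) = 132/160 = 0.825 → S = 82.5%
(the 1/255 factors cancel in S and H, so raw channel differences can be used)
Max is R' → H = 60 × (((G-B)/Δ) mod 6) = 60 × (((14-116)/132) mod 6)
  (-102)/132 = -0.7727…; negative, so add 6 → 5.2272…
  H = 60 × 5.2272… = 313.636…° → H = 313.6°
= HSL(313.6°, 82.5%, 31.4%)


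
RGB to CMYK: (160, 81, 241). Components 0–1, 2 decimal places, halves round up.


R'=160/255≈0.6275, G'=81/255≈0.3176, B'=241/255≈0.9451
K = 1 - max(R',G',B') = 1 - 241/255 = 14/255 = 0.05490… → 0.05
(1-R'-K)/(1-K) simplifies to (max-R)/max with max = 241:
C = (241-160)/241 = 81/241 = 0.33609… → 0.34
M = (241-81)/241 = 160/241 = 0.66390… → 0.66
Y = (241-241)/241 = 0/241 = 0 → 0.00
= CMYK(0.34, 0.66, 0.00, 0.05)


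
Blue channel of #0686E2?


Color: #0686E2
R = 06 = 6
G = 86 = 134
B = E2 = 226
Blue = 226


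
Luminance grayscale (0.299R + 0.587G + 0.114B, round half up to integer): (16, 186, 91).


Gray = 0.299×R + 0.587×G + 0.114×B
Gray = 0.299×16 + 0.587×186 + 0.114×91
Gray = 4.784 + 109.182 + 10.374
Gray = 124.340 → round half up → 124
Gray = 124


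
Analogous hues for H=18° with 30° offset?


Base hue: 18°
Left analog: (18 - 30) mod 360 = 348°
Right analog: (18 + 30) mod 360 = 48°
Analogous hues = 348° and 48°


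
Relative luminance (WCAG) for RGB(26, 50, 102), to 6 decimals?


Linearize each channel (sRGB transfer function): c = v/255; c_lin = c/12.92 if c ≤ 0.04045, else ((c+0.055)/1.055)^2.4
  R: 26/255 ≈ 0.101961 > 0.04045 → ((0.101961+0.055)/1.055)^2.4 ≈ 0.010330
  G: 50/255 ≈ 0.196078 > 0.04045 → ((0.196078+0.055)/1.055)^2.4 ≈ 0.031896
  B: 102/255 ≈ 0.400000 > 0.04045 → ((0.400000+0.055)/1.055)^2.4 ≈ 0.132868
R_lin = 0.010330, G_lin = 0.031896, B_lin = 0.132868
L = 0.2126×R + 0.7152×G + 0.0722×B
L = 0.2126×0.010330 + 0.7152×0.031896 + 0.0722×0.132868
L ≈ 0.034601


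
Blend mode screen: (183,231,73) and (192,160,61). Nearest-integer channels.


Screen: C = 255 - (255-A)×(255-B)/255, rounded to nearest integer
R: 255 - (255-183)×(255-192)/255 = 255 - 4536/255 ≈ 255 - 17.788 = 237.212 → 237
G: 255 - (255-231)×(255-160)/255 = 255 - 2280/255 ≈ 255 - 8.941 = 246.059 → 246
B: 255 - (255-73)×(255-61)/255 = 255 - 35308/255 ≈ 255 - 138.463 = 116.537 → 117
= RGB(237, 246, 117)


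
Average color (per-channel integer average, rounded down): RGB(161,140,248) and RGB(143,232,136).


Midpoint: each channel = ⌊(C₁+C₂)/2⌋
R: ⌊(161+143)/2⌋ = 152
G: ⌊(140+232)/2⌋ = 186
B: ⌊(248+136)/2⌋ = 192
= RGB(152, 186, 192)


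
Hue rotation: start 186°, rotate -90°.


New hue = (H + rotation) mod 360
New hue = (186 -90) mod 360
= 96 mod 360
= 96°


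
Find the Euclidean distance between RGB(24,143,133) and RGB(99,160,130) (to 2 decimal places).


d = √[(R₁-R₂)² + (G₁-G₂)² + (B₁-B₂)²]
d = √[(24-99)² + (143-160)² + (133-130)²]
d = √[5625 + 289 + 9]
d = √5923
d ≈ 76.96


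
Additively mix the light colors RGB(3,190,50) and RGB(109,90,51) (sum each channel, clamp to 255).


Additive: each channel = min(255, C₁+C₂)
R: 3+109 = 112 → 112
G: 190+90 = 280 → 255
B: 50+51 = 101 → 101
= RGB(112, 255, 101)


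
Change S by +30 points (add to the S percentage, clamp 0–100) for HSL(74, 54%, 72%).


Original S = 54%
Adjustment = +30 percentage points
New S = 54 + (30) = 84
Clamp to [0, 100] → 84
= HSL(74°, 84%, 72%)


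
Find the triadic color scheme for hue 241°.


Triadic: equally spaced at 120° intervals
H1 = 241°
H2 = (241 + 120) mod 360 = 1°
H3 = (241 + 240) mod 360 = 121°
Triadic = 241°, 1°, 121°


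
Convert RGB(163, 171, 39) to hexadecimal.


R = 163 → A3 (hex)
G = 171 → AB (hex)
B = 39 → 27 (hex)
Hex = #A3AB27


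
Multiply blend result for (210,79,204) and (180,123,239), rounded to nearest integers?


Multiply: C = A×B/255, rounded to nearest integer
R: 210×180/255 = 37800/255 ≈ 148.235 → 148
G: 79×123/255 = 9717/255 ≈ 38.106 → 38
B: 204×239/255 = 48756/255 ≈ 191.200 → 191
= RGB(148, 38, 191)


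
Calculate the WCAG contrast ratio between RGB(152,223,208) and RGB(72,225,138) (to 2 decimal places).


Linearize each sRGB channel c=v/255: c/12.92 if c ≤ 0.04045 else ((c+0.055)/1.055)^2.4
L = 0.2126×R_lin + 0.7152×G_lin + 0.0722×B_lin
Color 1 (152,223,208):
  R=152: 152/255≈0.5961 > 0.04045 → ((0.5961+0.055)/1.055)^2.4 ≈ 0.31399
  G=223: 223/255≈0.8745 > 0.04045 → ((0.8745+0.055)/1.055)^2.4 ≈ 0.73791
  B=208: 208/255≈0.8157 > 0.04045 → ((0.8157+0.055)/1.055)^2.4 ≈ 0.63076
  L1 = 0.2126×0.31399 + 0.7152×0.73791 + 0.0722×0.63076 ≈ 0.64005
Color 2 (72,225,138):
  R=72: 72/255≈0.2824 > 0.04045 → ((0.2824+0.055)/1.055)^2.4 ≈ 0.06480
  G=225: 225/255≈0.8824 > 0.04045 → ((0.8824+0.055)/1.055)^2.4 ≈ 0.75294
  B=138: 138/255≈0.5412 > 0.04045 → ((0.5412+0.055)/1.055)^2.4 ≈ 0.25415
  L2 = 0.2126×0.06480 + 0.7152×0.75294 + 0.0722×0.25415 ≈ 0.57063
Lighter = 0.64005, Darker = 0.57063
Ratio = (L_lighter + 0.05) / (L_darker + 0.05)
Ratio = (0.64005 + 0.05) / (0.57063 + 0.05) = 0.69005 / 0.62063 ≈ 1.1118
Ratio ≈ 1.11:1


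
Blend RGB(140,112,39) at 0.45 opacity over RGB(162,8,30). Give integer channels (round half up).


C = α×F + (1-α)×B, with 1-α = 0.55
R: 0.45×140 + 0.55×162 = 63.00 + 89.10 = 152.10 → 152
G: 0.45×112 + 0.55×8 = 50.40 + 4.40 = 54.80 → 55
B: 0.45×39 + 0.55×30 = 17.55 + 16.50 = 34.05 → 34
= RGB(152, 55, 34)


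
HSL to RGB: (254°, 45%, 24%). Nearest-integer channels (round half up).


H=254°, S=0.45, L=0.24
C = (1-|2L-1|)×S = (1-|-0.52|)×0.45 = 0.216
H' = H/60 = 254/60 ≈ 4.2333; X = C×(1-|H' mod 2 - 1|) = 0.0504
m = L - C/2 = 0.24 - 0.108 = 0.132
Sector ⌊H'⌋ = 4 → (R',G',B') = (0.0504, 0.0, 0.216)
RGB = ((R'+m)×255, (G'+m)×255, (B'+m)×255) = (46.512, 33.66, 88.74)
Round half up → RGB(47, 34, 89)


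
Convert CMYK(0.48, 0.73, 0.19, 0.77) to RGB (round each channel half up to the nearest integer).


R = 255 × (1-C) × (1-K) = 255 × 0.52 × 0.23 = 30.498 → 30
G = 255 × (1-M) × (1-K) = 255 × 0.27 × 0.23 = 15.8355 → 16
B = 255 × (1-Y) × (1-K) = 255 × 0.81 × 0.23 = 47.5065 → 48
= RGB(30, 16, 48)


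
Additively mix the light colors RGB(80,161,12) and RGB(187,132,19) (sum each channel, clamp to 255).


Additive: each channel = min(255, C₁+C₂)
R: 80+187 = 267 → 255
G: 161+132 = 293 → 255
B: 12+19 = 31 → 31
= RGB(255, 255, 31)


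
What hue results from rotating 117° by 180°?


New hue = (H + rotation) mod 360
New hue = (117 + 180) mod 360
= 297 mod 360
= 297°


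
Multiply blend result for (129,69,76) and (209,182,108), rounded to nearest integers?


Multiply: C = A×B/255, rounded to nearest integer
R: 129×209/255 = 26961/255 ≈ 105.729 → 106
G: 69×182/255 = 12558/255 ≈ 49.247 → 49
B: 76×108/255 = 8208/255 ≈ 32.188 → 32
= RGB(106, 49, 32)


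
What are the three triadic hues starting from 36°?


Triadic: equally spaced at 120° intervals
H1 = 36°
H2 = (36 + 120) mod 360 = 156°
H3 = (36 + 240) mod 360 = 276°
Triadic = 36°, 156°, 276°


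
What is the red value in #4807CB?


Color: #4807CB
R = 48 = 72
G = 07 = 7
B = CB = 203
Red = 72


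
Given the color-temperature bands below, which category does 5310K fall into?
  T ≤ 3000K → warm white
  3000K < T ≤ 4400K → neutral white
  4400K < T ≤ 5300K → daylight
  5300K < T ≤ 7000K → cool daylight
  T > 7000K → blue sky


Temperature: 5310K
5300K < 5310K ≤ 7000K → cool daylight
Classification: cool daylight


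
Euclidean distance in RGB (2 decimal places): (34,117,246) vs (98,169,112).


d = √[(R₁-R₂)² + (G₁-G₂)² + (B₁-B₂)²]
d = √[(34-98)² + (117-169)² + (246-112)²]
d = √[4096 + 2704 + 17956]
d = √24756
d ≈ 157.34


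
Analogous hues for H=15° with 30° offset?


Base hue: 15°
Left analog: (15 - 30) mod 360 = 345°
Right analog: (15 + 30) mod 360 = 45°
Analogous hues = 345° and 45°


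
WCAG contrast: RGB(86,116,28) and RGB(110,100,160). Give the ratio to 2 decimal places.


Linearize each sRGB channel c=v/255: c/12.92 if c ≤ 0.04045 else ((c+0.055)/1.055)^2.4
L = 0.2126×R_lin + 0.7152×G_lin + 0.0722×B_lin
Color 1 (86,116,28):
  R=86: 86/255≈0.3373 > 0.04045 → ((0.3373+0.055)/1.055)^2.4 ≈ 0.09306
  G=116: 116/255≈0.4549 > 0.04045 → ((0.4549+0.055)/1.055)^2.4 ≈ 0.17465
  B=28: 28/255≈0.1098 > 0.04045 → ((0.1098+0.055)/1.055)^2.4 ≈ 0.01161
  L1 = 0.2126×0.09306 + 0.7152×0.17465 + 0.0722×0.01161 ≈ 0.14553
Color 2 (110,100,160):
  R=110: 110/255≈0.4314 > 0.04045 → ((0.4314+0.055)/1.055)^2.4 ≈ 0.15593
  G=100: 100/255≈0.3922 > 0.04045 → ((0.3922+0.055)/1.055)^2.4 ≈ 0.12744
  B=160: 160/255≈0.6275 > 0.04045 → ((0.6275+0.055)/1.055)^2.4 ≈ 0.35153
  L2 = 0.2126×0.15593 + 0.7152×0.12744 + 0.0722×0.35153 ≈ 0.14967
Lighter = 0.14967, Darker = 0.14553
Ratio = (L_lighter + 0.05) / (L_darker + 0.05)
Ratio = (0.14967 + 0.05) / (0.14553 + 0.05) = 0.19967 / 0.19553 ≈ 1.0212
Ratio ≈ 1.02:1


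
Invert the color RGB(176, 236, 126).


Invert: (255-R, 255-G, 255-B)
R: 255-176 = 79
G: 255-236 = 19
B: 255-126 = 129
= RGB(79, 19, 129)


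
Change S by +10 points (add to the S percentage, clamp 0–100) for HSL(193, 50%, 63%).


Original S = 50%
Adjustment = +10 percentage points
New S = 50 + (10) = 60
Clamp to [0, 100] → 60
= HSL(193°, 60%, 63%)


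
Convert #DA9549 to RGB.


DA → 218 (R)
95 → 149 (G)
49 → 73 (B)
= RGB(218, 149, 73)


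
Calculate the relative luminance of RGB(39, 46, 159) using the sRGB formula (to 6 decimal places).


Linearize each channel (sRGB transfer function): c = v/255; c_lin = c/12.92 if c ≤ 0.04045, else ((c+0.055)/1.055)^2.4
  R: 39/255 ≈ 0.152941 > 0.04045 → ((0.152941+0.055)/1.055)^2.4 ≈ 0.020289
  G: 46/255 ≈ 0.180392 > 0.04045 → ((0.180392+0.055)/1.055)^2.4 ≈ 0.027321
  B: 159/255 ≈ 0.623529 > 0.04045 → ((0.623529+0.055)/1.055)^2.4 ≈ 0.346704
R_lin = 0.020289, G_lin = 0.027321, B_lin = 0.346704
L = 0.2126×R + 0.7152×G + 0.0722×B
L = 0.2126×0.020289 + 0.7152×0.027321 + 0.0722×0.346704
L ≈ 0.048885


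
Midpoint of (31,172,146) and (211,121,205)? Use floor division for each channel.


Midpoint: each channel = ⌊(C₁+C₂)/2⌋
R: ⌊(31+211)/2⌋ = 121
G: ⌊(172+121)/2⌋ = 146
B: ⌊(146+205)/2⌋ = 175
= RGB(121, 146, 175)


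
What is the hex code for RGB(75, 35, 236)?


R = 75 → 4B (hex)
G = 35 → 23 (hex)
B = 236 → EC (hex)
Hex = #4B23EC


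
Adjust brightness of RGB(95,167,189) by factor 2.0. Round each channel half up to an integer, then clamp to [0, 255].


Multiply each channel by 2.0, round half up, clamp to [0, 255]
R: 95×2.0 = 190
G: 167×2.0 = 334 → clamp → 255
B: 189×2.0 = 378 → clamp → 255
= RGB(190, 255, 255)


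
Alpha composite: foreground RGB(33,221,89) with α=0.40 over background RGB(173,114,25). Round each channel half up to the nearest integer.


C = α×F + (1-α)×B, with 1-α = 0.60
R: 0.40×33 + 0.60×173 = 13.20 + 103.80 = 117.00 → 117
G: 0.40×221 + 0.60×114 = 88.40 + 68.40 = 156.80 → 157
B: 0.40×89 + 0.60×25 = 35.60 + 15.00 = 50.60 → 51
= RGB(117, 157, 51)


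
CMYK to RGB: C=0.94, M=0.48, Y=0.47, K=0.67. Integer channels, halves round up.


R = 255 × (1-C) × (1-K) = 255 × 0.06 × 0.33 = 5.049 → 5
G = 255 × (1-M) × (1-K) = 255 × 0.52 × 0.33 = 43.758 → 44
B = 255 × (1-Y) × (1-K) = 255 × 0.53 × 0.33 = 44.5995 → 45
= RGB(5, 44, 45)


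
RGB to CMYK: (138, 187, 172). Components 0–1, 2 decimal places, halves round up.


R'=138/255≈0.5412, G'=187/255≈0.7333, B'=172/255≈0.6745
K = 1 - max(R',G',B') = 1 - 187/255 = 68/255 = 0.26666… → 0.27
(1-R'-K)/(1-K) simplifies to (max-R)/max with max = 187:
C = (187-138)/187 = 49/187 = 0.26203… → 0.26
M = (187-187)/187 = 0/187 = 0 → 0.00
Y = (187-172)/187 = 15/187 = 0.08021… → 0.08
= CMYK(0.26, 0.00, 0.08, 0.27)


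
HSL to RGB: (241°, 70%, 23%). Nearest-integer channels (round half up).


H=241°, S=0.70, L=0.23
C = (1-|2L-1|)×S = (1-|-0.54|)×0.70 = 0.322
H' = H/60 = 241/60 ≈ 4.0167; X = C×(1-|H' mod 2 - 1|) ≈ 0.0054
m = L - C/2 = 0.23 - 0.161 = 0.069
Sector ⌊H'⌋ = 4 → (R',G',B') = (≈0.0054, 0.0, 0.322)
RGB = ((R'+m)×255, (G'+m)×255, (B'+m)×255) = (18.9635, 17.595, 99.705)
Round half up → RGB(19, 18, 100)


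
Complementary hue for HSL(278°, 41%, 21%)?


Complement = opposite side of color wheel = hue + 180°
H' = (278 + 180) mod 360 = 98°
S and L unchanged.
= HSL(98°, 41%, 21%)


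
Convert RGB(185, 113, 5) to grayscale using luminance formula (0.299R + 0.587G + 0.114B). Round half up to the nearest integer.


Gray = 0.299×R + 0.587×G + 0.114×B
Gray = 0.299×185 + 0.587×113 + 0.114×5
Gray = 55.315 + 66.331 + 0.570
Gray = 122.216 → round half up → 122
Gray = 122


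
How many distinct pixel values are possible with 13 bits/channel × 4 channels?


Total bits = 13 bits/channel × 4 channels = 52 bits
Distinct pixel values = 2^52
= 4,503,599,627,370,496 pixel values


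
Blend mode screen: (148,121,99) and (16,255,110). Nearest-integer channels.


Screen: C = 255 - (255-A)×(255-B)/255, rounded to nearest integer
R: 255 - (255-148)×(255-16)/255 = 255 - 25573/255 ≈ 255 - 100.286 = 154.714 → 155
G: 255 - (255-121)×(255-255)/255 = 255 - 0/255 ≈ 255 - 0.000 = 255.000 → 255
B: 255 - (255-99)×(255-110)/255 = 255 - 22620/255 ≈ 255 - 88.706 = 166.294 → 166
= RGB(155, 255, 166)


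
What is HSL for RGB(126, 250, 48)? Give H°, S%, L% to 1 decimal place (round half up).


Normalize: R'=126/255≈0.4941, G'=250/255≈0.9804, B'=48/255≈0.1882
Max=250/255, Min=48/255, Δ=Max-Min=202/255
L = (Max+Min)/2 = (250+48)/510 = 298/510 = 0.58431… → L = 58.4%
L > 0.5 → S = Δ/(2-Max-Min) = 202/(510-250-48) = 202/212 = 0.95283… → S = 95.3%
(the 1/255 factors cancel in S and H, so raw channel differences can be used)
Max is G' → H = 60 × ((B-R)/Δ + 2) = 60 × ((48-126)/202 + 2)
  -78/202 + 2 = -0.3861… + 2 = 1.6138…
  H = 60 × 1.6138… = 96.831…° → H = 96.8°
= HSL(96.8°, 95.3%, 58.4%)


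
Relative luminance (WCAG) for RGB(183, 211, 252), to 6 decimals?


Linearize each channel (sRGB transfer function): c = v/255; c_lin = c/12.92 if c ≤ 0.04045, else ((c+0.055)/1.055)^2.4
  R: 183/255 ≈ 0.717647 > 0.04045 → ((0.717647+0.055)/1.055)^2.4 ≈ 0.473531
  G: 211/255 ≈ 0.827451 > 0.04045 → ((0.827451+0.055)/1.055)^2.4 ≈ 0.651406
  B: 252/255 ≈ 0.988235 > 0.04045 → ((0.988235+0.055)/1.055)^2.4 ≈ 0.973445
R_lin = 0.473531, G_lin = 0.651406, B_lin = 0.973445
L = 0.2126×R + 0.7152×G + 0.0722×B
L = 0.2126×0.473531 + 0.7152×0.651406 + 0.0722×0.973445
L ≈ 0.636841


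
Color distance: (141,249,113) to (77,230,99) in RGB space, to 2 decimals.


d = √[(R₁-R₂)² + (G₁-G₂)² + (B₁-B₂)²]
d = √[(141-77)² + (249-230)² + (113-99)²]
d = √[4096 + 361 + 196]
d = √4653
d ≈ 68.21


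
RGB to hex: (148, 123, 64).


R = 148 → 94 (hex)
G = 123 → 7B (hex)
B = 64 → 40 (hex)
Hex = #947B40


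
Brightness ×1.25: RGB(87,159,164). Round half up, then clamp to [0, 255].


Multiply each channel by 1.25, round half up, clamp to [0, 255]
R: 87×1.25 = 108.75 → round → 109
G: 159×1.25 = 198.75 → round → 199
B: 164×1.25 = 205
= RGB(109, 199, 205)


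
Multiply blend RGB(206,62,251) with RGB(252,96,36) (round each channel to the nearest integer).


Multiply: C = A×B/255, rounded to nearest integer
R: 206×252/255 = 51912/255 ≈ 203.576 → 204
G: 62×96/255 = 5952/255 ≈ 23.341 → 23
B: 251×36/255 = 9036/255 ≈ 35.435 → 35
= RGB(204, 23, 35)


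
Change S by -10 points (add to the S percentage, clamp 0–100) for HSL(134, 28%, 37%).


Original S = 28%
Adjustment = -10 percentage points
New S = 28 + (-10) = 18
Clamp to [0, 100] → 18
= HSL(134°, 18%, 37%)


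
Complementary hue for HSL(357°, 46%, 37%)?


Complement = opposite side of color wheel = hue + 180°
H' = (357 + 180) mod 360 = 177°
S and L unchanged.
= HSL(177°, 46%, 37%)


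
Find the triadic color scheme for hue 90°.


Triadic: equally spaced at 120° intervals
H1 = 90°
H2 = (90 + 120) mod 360 = 210°
H3 = (90 + 240) mod 360 = 330°
Triadic = 90°, 210°, 330°


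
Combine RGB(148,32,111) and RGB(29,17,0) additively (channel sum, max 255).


Additive: each channel = min(255, C₁+C₂)
R: 148+29 = 177 → 177
G: 32+17 = 49 → 49
B: 111+0 = 111 → 111
= RGB(177, 49, 111)


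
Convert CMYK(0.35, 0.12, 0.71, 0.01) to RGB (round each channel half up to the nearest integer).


R = 255 × (1-C) × (1-K) = 255 × 0.65 × 0.99 = 164.0925 → 164
G = 255 × (1-M) × (1-K) = 255 × 0.88 × 0.99 = 222.156 → 222
B = 255 × (1-Y) × (1-K) = 255 × 0.29 × 0.99 = 73.2105 → 73
= RGB(164, 222, 73)
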